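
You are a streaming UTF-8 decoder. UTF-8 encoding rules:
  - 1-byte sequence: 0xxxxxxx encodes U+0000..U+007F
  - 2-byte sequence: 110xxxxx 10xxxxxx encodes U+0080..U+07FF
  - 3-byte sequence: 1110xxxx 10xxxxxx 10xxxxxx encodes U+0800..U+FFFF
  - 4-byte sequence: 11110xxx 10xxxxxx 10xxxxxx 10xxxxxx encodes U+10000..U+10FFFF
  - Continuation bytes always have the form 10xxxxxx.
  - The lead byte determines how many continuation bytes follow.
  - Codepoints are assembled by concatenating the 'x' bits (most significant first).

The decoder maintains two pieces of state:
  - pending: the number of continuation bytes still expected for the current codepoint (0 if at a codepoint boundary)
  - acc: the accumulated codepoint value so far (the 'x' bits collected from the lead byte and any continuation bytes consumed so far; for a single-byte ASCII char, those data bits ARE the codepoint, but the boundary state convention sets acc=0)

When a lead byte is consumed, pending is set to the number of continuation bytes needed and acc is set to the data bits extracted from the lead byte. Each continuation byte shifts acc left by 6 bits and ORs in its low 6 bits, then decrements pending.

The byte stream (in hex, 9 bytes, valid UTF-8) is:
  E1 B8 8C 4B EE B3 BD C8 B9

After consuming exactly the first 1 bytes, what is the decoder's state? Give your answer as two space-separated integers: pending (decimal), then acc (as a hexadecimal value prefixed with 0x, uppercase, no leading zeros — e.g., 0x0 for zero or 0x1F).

Answer: 2 0x1

Derivation:
Byte[0]=E1: 3-byte lead. pending=2, acc=0x1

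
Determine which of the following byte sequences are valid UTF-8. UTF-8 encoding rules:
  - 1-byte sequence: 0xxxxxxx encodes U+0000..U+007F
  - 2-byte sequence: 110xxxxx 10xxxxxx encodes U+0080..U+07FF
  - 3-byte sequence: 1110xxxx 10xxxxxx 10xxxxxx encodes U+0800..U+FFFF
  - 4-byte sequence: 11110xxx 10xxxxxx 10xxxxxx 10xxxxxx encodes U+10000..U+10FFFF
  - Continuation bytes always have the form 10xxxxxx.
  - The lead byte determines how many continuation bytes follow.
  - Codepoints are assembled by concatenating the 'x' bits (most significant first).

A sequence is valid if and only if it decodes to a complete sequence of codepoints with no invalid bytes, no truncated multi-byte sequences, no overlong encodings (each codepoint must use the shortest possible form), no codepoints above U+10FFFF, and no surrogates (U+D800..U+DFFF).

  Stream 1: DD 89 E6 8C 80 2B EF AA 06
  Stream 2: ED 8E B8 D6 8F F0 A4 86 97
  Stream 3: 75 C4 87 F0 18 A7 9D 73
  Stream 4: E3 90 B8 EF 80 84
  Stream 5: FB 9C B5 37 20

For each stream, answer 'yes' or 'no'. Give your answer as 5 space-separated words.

Answer: no yes no yes no

Derivation:
Stream 1: error at byte offset 8. INVALID
Stream 2: decodes cleanly. VALID
Stream 3: error at byte offset 4. INVALID
Stream 4: decodes cleanly. VALID
Stream 5: error at byte offset 0. INVALID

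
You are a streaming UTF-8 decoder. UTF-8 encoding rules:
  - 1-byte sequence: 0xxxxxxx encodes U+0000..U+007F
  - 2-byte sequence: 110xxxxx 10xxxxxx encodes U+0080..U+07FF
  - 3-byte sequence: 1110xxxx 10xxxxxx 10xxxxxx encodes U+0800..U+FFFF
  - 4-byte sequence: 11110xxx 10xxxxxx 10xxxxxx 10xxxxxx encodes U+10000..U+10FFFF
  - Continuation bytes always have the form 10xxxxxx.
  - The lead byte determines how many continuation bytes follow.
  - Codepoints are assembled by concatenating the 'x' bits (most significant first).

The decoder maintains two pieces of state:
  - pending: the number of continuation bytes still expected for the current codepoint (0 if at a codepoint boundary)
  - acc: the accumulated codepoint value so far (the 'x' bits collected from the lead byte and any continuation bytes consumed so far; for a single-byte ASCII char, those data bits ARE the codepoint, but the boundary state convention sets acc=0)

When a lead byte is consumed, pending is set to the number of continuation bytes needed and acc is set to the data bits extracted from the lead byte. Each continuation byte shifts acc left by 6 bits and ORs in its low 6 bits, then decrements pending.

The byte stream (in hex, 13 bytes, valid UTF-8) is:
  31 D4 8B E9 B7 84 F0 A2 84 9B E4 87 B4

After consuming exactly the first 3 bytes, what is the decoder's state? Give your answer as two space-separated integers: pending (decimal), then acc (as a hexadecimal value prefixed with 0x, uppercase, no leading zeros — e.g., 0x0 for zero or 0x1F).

Byte[0]=31: 1-byte. pending=0, acc=0x0
Byte[1]=D4: 2-byte lead. pending=1, acc=0x14
Byte[2]=8B: continuation. acc=(acc<<6)|0x0B=0x50B, pending=0

Answer: 0 0x50B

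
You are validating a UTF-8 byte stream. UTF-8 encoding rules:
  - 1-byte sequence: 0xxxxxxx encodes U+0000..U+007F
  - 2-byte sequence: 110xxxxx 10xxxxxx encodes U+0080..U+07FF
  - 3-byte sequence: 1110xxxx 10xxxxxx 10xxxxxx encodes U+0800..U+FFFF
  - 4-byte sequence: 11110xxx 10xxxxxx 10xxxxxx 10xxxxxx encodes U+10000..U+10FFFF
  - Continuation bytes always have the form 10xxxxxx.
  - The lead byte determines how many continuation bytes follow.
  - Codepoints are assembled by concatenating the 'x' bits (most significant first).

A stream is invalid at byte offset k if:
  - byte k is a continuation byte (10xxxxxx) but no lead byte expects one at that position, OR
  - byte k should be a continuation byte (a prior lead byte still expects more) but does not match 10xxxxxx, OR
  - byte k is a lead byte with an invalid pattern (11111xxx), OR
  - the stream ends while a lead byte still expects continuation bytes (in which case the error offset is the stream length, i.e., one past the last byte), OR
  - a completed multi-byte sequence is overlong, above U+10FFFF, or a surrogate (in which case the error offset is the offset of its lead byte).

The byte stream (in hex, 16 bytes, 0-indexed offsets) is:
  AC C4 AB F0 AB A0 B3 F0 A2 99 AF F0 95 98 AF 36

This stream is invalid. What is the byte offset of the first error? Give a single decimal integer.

Byte[0]=AC: INVALID lead byte (not 0xxx/110x/1110/11110)

Answer: 0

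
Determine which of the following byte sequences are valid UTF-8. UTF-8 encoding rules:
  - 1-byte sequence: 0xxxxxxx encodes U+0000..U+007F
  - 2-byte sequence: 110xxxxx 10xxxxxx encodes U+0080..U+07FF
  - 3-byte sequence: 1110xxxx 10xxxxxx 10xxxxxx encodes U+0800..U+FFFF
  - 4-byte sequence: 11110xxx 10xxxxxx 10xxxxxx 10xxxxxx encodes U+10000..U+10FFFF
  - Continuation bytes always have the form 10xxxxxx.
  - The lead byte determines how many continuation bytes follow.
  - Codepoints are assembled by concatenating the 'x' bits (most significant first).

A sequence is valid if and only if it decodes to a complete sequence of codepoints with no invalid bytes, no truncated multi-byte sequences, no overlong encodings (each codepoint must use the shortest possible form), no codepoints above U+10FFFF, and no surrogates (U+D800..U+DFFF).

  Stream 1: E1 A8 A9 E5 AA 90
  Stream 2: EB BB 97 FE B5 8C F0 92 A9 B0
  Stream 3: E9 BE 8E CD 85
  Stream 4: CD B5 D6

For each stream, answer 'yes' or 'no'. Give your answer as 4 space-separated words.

Answer: yes no yes no

Derivation:
Stream 1: decodes cleanly. VALID
Stream 2: error at byte offset 3. INVALID
Stream 3: decodes cleanly. VALID
Stream 4: error at byte offset 3. INVALID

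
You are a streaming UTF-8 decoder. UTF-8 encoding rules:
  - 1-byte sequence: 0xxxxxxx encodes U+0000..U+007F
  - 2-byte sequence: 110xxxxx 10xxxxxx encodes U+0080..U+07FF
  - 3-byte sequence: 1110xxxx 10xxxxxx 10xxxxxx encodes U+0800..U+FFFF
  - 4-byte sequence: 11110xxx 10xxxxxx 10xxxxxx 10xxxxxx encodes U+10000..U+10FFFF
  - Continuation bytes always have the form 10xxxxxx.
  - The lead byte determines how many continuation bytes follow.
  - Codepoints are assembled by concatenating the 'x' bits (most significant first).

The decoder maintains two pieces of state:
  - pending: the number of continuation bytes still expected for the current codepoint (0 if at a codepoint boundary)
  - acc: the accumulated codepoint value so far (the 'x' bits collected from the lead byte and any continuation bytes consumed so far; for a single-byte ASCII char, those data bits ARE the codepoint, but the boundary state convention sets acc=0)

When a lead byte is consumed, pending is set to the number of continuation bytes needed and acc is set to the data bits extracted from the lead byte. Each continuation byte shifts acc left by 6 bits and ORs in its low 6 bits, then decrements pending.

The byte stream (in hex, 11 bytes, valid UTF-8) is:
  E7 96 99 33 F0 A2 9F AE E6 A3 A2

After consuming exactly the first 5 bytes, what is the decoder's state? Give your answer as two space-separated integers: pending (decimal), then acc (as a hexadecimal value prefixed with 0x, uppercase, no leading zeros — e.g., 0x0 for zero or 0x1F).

Byte[0]=E7: 3-byte lead. pending=2, acc=0x7
Byte[1]=96: continuation. acc=(acc<<6)|0x16=0x1D6, pending=1
Byte[2]=99: continuation. acc=(acc<<6)|0x19=0x7599, pending=0
Byte[3]=33: 1-byte. pending=0, acc=0x0
Byte[4]=F0: 4-byte lead. pending=3, acc=0x0

Answer: 3 0x0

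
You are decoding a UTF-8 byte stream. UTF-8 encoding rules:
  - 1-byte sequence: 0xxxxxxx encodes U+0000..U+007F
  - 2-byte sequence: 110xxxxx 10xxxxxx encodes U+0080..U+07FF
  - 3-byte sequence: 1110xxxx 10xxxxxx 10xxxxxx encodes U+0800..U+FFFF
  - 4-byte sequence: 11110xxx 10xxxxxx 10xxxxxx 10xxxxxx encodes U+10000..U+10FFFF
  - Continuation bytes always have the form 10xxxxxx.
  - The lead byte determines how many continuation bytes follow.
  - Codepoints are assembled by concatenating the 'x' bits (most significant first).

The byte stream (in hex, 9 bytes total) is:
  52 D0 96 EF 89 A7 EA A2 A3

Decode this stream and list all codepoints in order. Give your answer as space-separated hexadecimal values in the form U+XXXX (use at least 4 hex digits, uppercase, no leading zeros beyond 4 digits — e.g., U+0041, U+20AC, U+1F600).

Answer: U+0052 U+0416 U+F267 U+A8A3

Derivation:
Byte[0]=52: 1-byte ASCII. cp=U+0052
Byte[1]=D0: 2-byte lead, need 1 cont bytes. acc=0x10
Byte[2]=96: continuation. acc=(acc<<6)|0x16=0x416
Completed: cp=U+0416 (starts at byte 1)
Byte[3]=EF: 3-byte lead, need 2 cont bytes. acc=0xF
Byte[4]=89: continuation. acc=(acc<<6)|0x09=0x3C9
Byte[5]=A7: continuation. acc=(acc<<6)|0x27=0xF267
Completed: cp=U+F267 (starts at byte 3)
Byte[6]=EA: 3-byte lead, need 2 cont bytes. acc=0xA
Byte[7]=A2: continuation. acc=(acc<<6)|0x22=0x2A2
Byte[8]=A3: continuation. acc=(acc<<6)|0x23=0xA8A3
Completed: cp=U+A8A3 (starts at byte 6)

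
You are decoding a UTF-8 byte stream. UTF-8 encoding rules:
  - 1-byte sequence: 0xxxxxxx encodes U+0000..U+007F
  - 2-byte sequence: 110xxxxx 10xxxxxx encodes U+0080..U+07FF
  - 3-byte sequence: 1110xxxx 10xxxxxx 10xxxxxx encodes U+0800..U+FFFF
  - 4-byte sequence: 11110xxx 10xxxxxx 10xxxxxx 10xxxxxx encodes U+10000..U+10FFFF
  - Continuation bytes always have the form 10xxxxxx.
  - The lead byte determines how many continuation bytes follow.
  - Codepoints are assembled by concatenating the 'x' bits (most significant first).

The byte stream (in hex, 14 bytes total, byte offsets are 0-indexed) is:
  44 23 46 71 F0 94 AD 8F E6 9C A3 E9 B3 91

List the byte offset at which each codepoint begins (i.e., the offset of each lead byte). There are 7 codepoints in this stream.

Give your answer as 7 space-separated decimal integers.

Answer: 0 1 2 3 4 8 11

Derivation:
Byte[0]=44: 1-byte ASCII. cp=U+0044
Byte[1]=23: 1-byte ASCII. cp=U+0023
Byte[2]=46: 1-byte ASCII. cp=U+0046
Byte[3]=71: 1-byte ASCII. cp=U+0071
Byte[4]=F0: 4-byte lead, need 3 cont bytes. acc=0x0
Byte[5]=94: continuation. acc=(acc<<6)|0x14=0x14
Byte[6]=AD: continuation. acc=(acc<<6)|0x2D=0x52D
Byte[7]=8F: continuation. acc=(acc<<6)|0x0F=0x14B4F
Completed: cp=U+14B4F (starts at byte 4)
Byte[8]=E6: 3-byte lead, need 2 cont bytes. acc=0x6
Byte[9]=9C: continuation. acc=(acc<<6)|0x1C=0x19C
Byte[10]=A3: continuation. acc=(acc<<6)|0x23=0x6723
Completed: cp=U+6723 (starts at byte 8)
Byte[11]=E9: 3-byte lead, need 2 cont bytes. acc=0x9
Byte[12]=B3: continuation. acc=(acc<<6)|0x33=0x273
Byte[13]=91: continuation. acc=(acc<<6)|0x11=0x9CD1
Completed: cp=U+9CD1 (starts at byte 11)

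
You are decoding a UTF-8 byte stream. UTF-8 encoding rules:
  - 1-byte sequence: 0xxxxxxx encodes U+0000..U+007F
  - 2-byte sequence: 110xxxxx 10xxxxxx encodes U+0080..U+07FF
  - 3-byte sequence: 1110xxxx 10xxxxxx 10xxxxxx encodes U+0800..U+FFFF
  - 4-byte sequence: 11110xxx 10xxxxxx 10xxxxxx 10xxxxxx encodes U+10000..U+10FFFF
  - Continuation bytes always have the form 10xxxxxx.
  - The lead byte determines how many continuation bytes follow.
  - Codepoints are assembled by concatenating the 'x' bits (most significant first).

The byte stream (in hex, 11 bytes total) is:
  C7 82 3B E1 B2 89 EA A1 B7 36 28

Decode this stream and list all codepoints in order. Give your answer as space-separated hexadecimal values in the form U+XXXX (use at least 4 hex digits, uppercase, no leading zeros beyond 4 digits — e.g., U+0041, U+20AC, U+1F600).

Byte[0]=C7: 2-byte lead, need 1 cont bytes. acc=0x7
Byte[1]=82: continuation. acc=(acc<<6)|0x02=0x1C2
Completed: cp=U+01C2 (starts at byte 0)
Byte[2]=3B: 1-byte ASCII. cp=U+003B
Byte[3]=E1: 3-byte lead, need 2 cont bytes. acc=0x1
Byte[4]=B2: continuation. acc=(acc<<6)|0x32=0x72
Byte[5]=89: continuation. acc=(acc<<6)|0x09=0x1C89
Completed: cp=U+1C89 (starts at byte 3)
Byte[6]=EA: 3-byte lead, need 2 cont bytes. acc=0xA
Byte[7]=A1: continuation. acc=(acc<<6)|0x21=0x2A1
Byte[8]=B7: continuation. acc=(acc<<6)|0x37=0xA877
Completed: cp=U+A877 (starts at byte 6)
Byte[9]=36: 1-byte ASCII. cp=U+0036
Byte[10]=28: 1-byte ASCII. cp=U+0028

Answer: U+01C2 U+003B U+1C89 U+A877 U+0036 U+0028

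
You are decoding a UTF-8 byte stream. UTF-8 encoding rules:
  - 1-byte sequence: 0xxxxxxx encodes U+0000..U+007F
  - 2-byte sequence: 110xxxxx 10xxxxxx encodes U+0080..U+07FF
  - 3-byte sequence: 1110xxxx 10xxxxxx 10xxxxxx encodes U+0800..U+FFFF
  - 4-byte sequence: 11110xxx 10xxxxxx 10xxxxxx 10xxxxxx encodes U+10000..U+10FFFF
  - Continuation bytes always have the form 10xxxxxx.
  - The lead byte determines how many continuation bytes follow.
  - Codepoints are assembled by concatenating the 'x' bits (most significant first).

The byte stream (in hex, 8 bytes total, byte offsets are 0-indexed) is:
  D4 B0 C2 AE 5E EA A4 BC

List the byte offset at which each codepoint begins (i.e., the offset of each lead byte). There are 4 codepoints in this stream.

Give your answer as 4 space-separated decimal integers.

Answer: 0 2 4 5

Derivation:
Byte[0]=D4: 2-byte lead, need 1 cont bytes. acc=0x14
Byte[1]=B0: continuation. acc=(acc<<6)|0x30=0x530
Completed: cp=U+0530 (starts at byte 0)
Byte[2]=C2: 2-byte lead, need 1 cont bytes. acc=0x2
Byte[3]=AE: continuation. acc=(acc<<6)|0x2E=0xAE
Completed: cp=U+00AE (starts at byte 2)
Byte[4]=5E: 1-byte ASCII. cp=U+005E
Byte[5]=EA: 3-byte lead, need 2 cont bytes. acc=0xA
Byte[6]=A4: continuation. acc=(acc<<6)|0x24=0x2A4
Byte[7]=BC: continuation. acc=(acc<<6)|0x3C=0xA93C
Completed: cp=U+A93C (starts at byte 5)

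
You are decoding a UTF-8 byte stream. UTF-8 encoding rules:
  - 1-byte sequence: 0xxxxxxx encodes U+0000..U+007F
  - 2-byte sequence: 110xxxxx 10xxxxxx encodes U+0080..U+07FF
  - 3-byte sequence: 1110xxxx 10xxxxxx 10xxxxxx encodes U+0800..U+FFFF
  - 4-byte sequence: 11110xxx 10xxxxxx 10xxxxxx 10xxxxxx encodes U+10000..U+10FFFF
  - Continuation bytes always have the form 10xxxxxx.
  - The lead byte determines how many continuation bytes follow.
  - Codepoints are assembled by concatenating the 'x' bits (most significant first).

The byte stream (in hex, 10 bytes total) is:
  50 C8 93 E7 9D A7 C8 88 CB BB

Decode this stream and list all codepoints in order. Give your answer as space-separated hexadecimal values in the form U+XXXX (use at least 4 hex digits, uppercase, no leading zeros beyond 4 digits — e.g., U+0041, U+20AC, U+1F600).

Answer: U+0050 U+0213 U+7767 U+0208 U+02FB

Derivation:
Byte[0]=50: 1-byte ASCII. cp=U+0050
Byte[1]=C8: 2-byte lead, need 1 cont bytes. acc=0x8
Byte[2]=93: continuation. acc=(acc<<6)|0x13=0x213
Completed: cp=U+0213 (starts at byte 1)
Byte[3]=E7: 3-byte lead, need 2 cont bytes. acc=0x7
Byte[4]=9D: continuation. acc=(acc<<6)|0x1D=0x1DD
Byte[5]=A7: continuation. acc=(acc<<6)|0x27=0x7767
Completed: cp=U+7767 (starts at byte 3)
Byte[6]=C8: 2-byte lead, need 1 cont bytes. acc=0x8
Byte[7]=88: continuation. acc=(acc<<6)|0x08=0x208
Completed: cp=U+0208 (starts at byte 6)
Byte[8]=CB: 2-byte lead, need 1 cont bytes. acc=0xB
Byte[9]=BB: continuation. acc=(acc<<6)|0x3B=0x2FB
Completed: cp=U+02FB (starts at byte 8)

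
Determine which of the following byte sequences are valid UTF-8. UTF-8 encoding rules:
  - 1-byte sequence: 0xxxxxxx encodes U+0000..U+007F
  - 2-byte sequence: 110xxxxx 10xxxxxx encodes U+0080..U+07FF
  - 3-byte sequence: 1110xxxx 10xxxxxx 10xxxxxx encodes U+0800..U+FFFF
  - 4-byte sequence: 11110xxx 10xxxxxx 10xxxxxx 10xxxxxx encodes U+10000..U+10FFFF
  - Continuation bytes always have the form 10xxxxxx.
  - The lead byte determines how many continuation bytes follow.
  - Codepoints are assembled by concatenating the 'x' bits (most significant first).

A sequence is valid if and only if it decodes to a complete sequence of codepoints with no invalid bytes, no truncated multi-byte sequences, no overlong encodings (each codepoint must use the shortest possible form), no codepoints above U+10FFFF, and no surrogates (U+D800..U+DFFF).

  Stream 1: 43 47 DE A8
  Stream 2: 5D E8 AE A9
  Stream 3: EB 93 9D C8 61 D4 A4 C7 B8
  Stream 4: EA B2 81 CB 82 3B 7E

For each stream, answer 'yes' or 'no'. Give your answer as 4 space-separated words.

Answer: yes yes no yes

Derivation:
Stream 1: decodes cleanly. VALID
Stream 2: decodes cleanly. VALID
Stream 3: error at byte offset 4. INVALID
Stream 4: decodes cleanly. VALID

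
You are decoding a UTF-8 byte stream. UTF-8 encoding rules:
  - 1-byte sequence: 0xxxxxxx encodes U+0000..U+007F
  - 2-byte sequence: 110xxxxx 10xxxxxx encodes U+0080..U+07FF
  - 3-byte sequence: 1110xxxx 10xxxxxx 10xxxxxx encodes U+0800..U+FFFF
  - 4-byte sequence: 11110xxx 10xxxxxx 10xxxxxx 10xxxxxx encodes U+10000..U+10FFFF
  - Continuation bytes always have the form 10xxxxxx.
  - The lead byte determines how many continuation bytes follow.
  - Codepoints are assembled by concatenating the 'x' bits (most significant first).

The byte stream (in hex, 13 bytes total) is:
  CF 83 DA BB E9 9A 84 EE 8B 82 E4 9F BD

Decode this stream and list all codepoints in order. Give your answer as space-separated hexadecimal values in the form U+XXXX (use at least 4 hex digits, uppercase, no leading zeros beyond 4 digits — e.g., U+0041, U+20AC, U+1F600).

Answer: U+03C3 U+06BB U+9684 U+E2C2 U+47FD

Derivation:
Byte[0]=CF: 2-byte lead, need 1 cont bytes. acc=0xF
Byte[1]=83: continuation. acc=(acc<<6)|0x03=0x3C3
Completed: cp=U+03C3 (starts at byte 0)
Byte[2]=DA: 2-byte lead, need 1 cont bytes. acc=0x1A
Byte[3]=BB: continuation. acc=(acc<<6)|0x3B=0x6BB
Completed: cp=U+06BB (starts at byte 2)
Byte[4]=E9: 3-byte lead, need 2 cont bytes. acc=0x9
Byte[5]=9A: continuation. acc=(acc<<6)|0x1A=0x25A
Byte[6]=84: continuation. acc=(acc<<6)|0x04=0x9684
Completed: cp=U+9684 (starts at byte 4)
Byte[7]=EE: 3-byte lead, need 2 cont bytes. acc=0xE
Byte[8]=8B: continuation. acc=(acc<<6)|0x0B=0x38B
Byte[9]=82: continuation. acc=(acc<<6)|0x02=0xE2C2
Completed: cp=U+E2C2 (starts at byte 7)
Byte[10]=E4: 3-byte lead, need 2 cont bytes. acc=0x4
Byte[11]=9F: continuation. acc=(acc<<6)|0x1F=0x11F
Byte[12]=BD: continuation. acc=(acc<<6)|0x3D=0x47FD
Completed: cp=U+47FD (starts at byte 10)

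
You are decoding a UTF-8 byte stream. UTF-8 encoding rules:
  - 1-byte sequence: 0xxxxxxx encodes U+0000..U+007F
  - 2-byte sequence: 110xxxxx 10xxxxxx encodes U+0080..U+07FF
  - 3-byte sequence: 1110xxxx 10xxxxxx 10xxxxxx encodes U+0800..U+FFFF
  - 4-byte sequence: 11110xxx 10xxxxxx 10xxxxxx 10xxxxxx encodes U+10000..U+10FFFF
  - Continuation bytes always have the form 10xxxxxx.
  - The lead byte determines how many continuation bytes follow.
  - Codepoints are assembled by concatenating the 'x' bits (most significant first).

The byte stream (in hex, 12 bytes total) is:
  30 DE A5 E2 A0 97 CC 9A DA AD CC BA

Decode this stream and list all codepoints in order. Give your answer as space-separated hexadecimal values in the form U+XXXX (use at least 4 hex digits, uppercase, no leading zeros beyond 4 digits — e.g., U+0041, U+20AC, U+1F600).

Answer: U+0030 U+07A5 U+2817 U+031A U+06AD U+033A

Derivation:
Byte[0]=30: 1-byte ASCII. cp=U+0030
Byte[1]=DE: 2-byte lead, need 1 cont bytes. acc=0x1E
Byte[2]=A5: continuation. acc=(acc<<6)|0x25=0x7A5
Completed: cp=U+07A5 (starts at byte 1)
Byte[3]=E2: 3-byte lead, need 2 cont bytes. acc=0x2
Byte[4]=A0: continuation. acc=(acc<<6)|0x20=0xA0
Byte[5]=97: continuation. acc=(acc<<6)|0x17=0x2817
Completed: cp=U+2817 (starts at byte 3)
Byte[6]=CC: 2-byte lead, need 1 cont bytes. acc=0xC
Byte[7]=9A: continuation. acc=(acc<<6)|0x1A=0x31A
Completed: cp=U+031A (starts at byte 6)
Byte[8]=DA: 2-byte lead, need 1 cont bytes. acc=0x1A
Byte[9]=AD: continuation. acc=(acc<<6)|0x2D=0x6AD
Completed: cp=U+06AD (starts at byte 8)
Byte[10]=CC: 2-byte lead, need 1 cont bytes. acc=0xC
Byte[11]=BA: continuation. acc=(acc<<6)|0x3A=0x33A
Completed: cp=U+033A (starts at byte 10)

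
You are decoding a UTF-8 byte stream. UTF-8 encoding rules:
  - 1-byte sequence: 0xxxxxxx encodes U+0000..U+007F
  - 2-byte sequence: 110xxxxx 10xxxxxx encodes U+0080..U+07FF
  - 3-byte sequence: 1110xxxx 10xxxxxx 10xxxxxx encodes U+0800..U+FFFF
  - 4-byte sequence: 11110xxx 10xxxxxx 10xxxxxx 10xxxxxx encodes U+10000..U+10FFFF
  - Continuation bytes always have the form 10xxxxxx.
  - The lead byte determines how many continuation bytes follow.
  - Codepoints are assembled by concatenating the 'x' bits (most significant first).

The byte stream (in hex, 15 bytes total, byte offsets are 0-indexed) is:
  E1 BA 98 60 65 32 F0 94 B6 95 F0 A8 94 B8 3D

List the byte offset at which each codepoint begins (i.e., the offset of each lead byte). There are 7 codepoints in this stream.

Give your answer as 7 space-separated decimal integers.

Answer: 0 3 4 5 6 10 14

Derivation:
Byte[0]=E1: 3-byte lead, need 2 cont bytes. acc=0x1
Byte[1]=BA: continuation. acc=(acc<<6)|0x3A=0x7A
Byte[2]=98: continuation. acc=(acc<<6)|0x18=0x1E98
Completed: cp=U+1E98 (starts at byte 0)
Byte[3]=60: 1-byte ASCII. cp=U+0060
Byte[4]=65: 1-byte ASCII. cp=U+0065
Byte[5]=32: 1-byte ASCII. cp=U+0032
Byte[6]=F0: 4-byte lead, need 3 cont bytes. acc=0x0
Byte[7]=94: continuation. acc=(acc<<6)|0x14=0x14
Byte[8]=B6: continuation. acc=(acc<<6)|0x36=0x536
Byte[9]=95: continuation. acc=(acc<<6)|0x15=0x14D95
Completed: cp=U+14D95 (starts at byte 6)
Byte[10]=F0: 4-byte lead, need 3 cont bytes. acc=0x0
Byte[11]=A8: continuation. acc=(acc<<6)|0x28=0x28
Byte[12]=94: continuation. acc=(acc<<6)|0x14=0xA14
Byte[13]=B8: continuation. acc=(acc<<6)|0x38=0x28538
Completed: cp=U+28538 (starts at byte 10)
Byte[14]=3D: 1-byte ASCII. cp=U+003D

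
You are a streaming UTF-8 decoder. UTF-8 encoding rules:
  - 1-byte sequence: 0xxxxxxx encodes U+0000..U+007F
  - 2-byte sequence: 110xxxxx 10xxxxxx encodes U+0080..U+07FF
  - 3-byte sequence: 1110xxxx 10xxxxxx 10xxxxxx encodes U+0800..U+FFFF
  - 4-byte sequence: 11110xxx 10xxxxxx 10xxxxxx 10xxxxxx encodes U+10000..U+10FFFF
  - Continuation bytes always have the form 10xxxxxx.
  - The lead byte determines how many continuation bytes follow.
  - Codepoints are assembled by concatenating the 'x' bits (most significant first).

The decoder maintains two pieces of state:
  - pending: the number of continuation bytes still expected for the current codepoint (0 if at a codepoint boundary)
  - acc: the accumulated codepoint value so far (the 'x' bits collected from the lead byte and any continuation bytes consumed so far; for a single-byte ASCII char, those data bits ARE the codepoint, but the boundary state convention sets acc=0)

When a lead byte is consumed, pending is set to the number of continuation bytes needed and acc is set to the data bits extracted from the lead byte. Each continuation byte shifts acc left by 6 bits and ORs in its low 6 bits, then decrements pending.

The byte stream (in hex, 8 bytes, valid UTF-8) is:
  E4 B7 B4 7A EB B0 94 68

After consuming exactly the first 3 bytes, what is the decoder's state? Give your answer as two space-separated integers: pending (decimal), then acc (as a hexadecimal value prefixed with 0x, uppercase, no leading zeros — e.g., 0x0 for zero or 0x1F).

Byte[0]=E4: 3-byte lead. pending=2, acc=0x4
Byte[1]=B7: continuation. acc=(acc<<6)|0x37=0x137, pending=1
Byte[2]=B4: continuation. acc=(acc<<6)|0x34=0x4DF4, pending=0

Answer: 0 0x4DF4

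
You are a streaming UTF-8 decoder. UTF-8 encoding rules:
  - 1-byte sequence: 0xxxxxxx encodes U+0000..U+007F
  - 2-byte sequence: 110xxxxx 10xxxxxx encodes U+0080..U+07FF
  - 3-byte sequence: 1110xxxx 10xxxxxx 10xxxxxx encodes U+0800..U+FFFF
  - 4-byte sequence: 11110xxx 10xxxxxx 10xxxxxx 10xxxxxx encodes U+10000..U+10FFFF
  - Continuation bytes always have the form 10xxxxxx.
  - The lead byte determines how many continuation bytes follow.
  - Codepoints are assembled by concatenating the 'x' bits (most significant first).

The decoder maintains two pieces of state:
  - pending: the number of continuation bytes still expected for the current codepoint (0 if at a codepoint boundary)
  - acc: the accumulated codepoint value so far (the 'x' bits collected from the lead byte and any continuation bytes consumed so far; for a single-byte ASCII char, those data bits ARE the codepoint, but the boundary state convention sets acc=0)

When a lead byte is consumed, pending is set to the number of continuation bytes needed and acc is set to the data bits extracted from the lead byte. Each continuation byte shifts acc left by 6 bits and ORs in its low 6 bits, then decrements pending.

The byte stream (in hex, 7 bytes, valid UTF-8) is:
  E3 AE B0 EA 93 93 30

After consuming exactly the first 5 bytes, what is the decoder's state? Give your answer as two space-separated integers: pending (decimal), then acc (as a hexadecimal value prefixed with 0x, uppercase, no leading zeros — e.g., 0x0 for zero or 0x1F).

Answer: 1 0x293

Derivation:
Byte[0]=E3: 3-byte lead. pending=2, acc=0x3
Byte[1]=AE: continuation. acc=(acc<<6)|0x2E=0xEE, pending=1
Byte[2]=B0: continuation. acc=(acc<<6)|0x30=0x3BB0, pending=0
Byte[3]=EA: 3-byte lead. pending=2, acc=0xA
Byte[4]=93: continuation. acc=(acc<<6)|0x13=0x293, pending=1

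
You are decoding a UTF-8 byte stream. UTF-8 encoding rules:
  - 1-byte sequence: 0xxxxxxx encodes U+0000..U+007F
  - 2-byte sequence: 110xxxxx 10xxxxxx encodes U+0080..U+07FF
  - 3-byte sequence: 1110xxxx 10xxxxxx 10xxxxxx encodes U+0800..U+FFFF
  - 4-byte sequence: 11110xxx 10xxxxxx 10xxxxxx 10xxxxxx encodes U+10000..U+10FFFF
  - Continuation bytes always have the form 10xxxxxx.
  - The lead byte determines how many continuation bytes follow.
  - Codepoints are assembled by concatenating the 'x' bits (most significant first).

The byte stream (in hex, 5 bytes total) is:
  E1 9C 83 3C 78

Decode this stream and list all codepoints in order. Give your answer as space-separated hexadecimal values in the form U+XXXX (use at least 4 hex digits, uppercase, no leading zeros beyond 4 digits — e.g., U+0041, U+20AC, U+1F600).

Answer: U+1703 U+003C U+0078

Derivation:
Byte[0]=E1: 3-byte lead, need 2 cont bytes. acc=0x1
Byte[1]=9C: continuation. acc=(acc<<6)|0x1C=0x5C
Byte[2]=83: continuation. acc=(acc<<6)|0x03=0x1703
Completed: cp=U+1703 (starts at byte 0)
Byte[3]=3C: 1-byte ASCII. cp=U+003C
Byte[4]=78: 1-byte ASCII. cp=U+0078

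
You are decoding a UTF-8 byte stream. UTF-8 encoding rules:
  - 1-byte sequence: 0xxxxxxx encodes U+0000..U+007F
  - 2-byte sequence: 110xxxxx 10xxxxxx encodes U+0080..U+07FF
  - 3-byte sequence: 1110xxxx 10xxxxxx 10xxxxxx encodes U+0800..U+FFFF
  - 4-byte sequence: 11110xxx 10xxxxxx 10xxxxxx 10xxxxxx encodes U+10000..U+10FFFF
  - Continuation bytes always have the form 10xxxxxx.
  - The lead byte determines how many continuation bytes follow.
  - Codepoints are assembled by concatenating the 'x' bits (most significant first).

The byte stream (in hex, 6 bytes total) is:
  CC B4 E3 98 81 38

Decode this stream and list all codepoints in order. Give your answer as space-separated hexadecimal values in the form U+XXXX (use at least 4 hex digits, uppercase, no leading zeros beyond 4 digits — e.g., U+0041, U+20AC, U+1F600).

Answer: U+0334 U+3601 U+0038

Derivation:
Byte[0]=CC: 2-byte lead, need 1 cont bytes. acc=0xC
Byte[1]=B4: continuation. acc=(acc<<6)|0x34=0x334
Completed: cp=U+0334 (starts at byte 0)
Byte[2]=E3: 3-byte lead, need 2 cont bytes. acc=0x3
Byte[3]=98: continuation. acc=(acc<<6)|0x18=0xD8
Byte[4]=81: continuation. acc=(acc<<6)|0x01=0x3601
Completed: cp=U+3601 (starts at byte 2)
Byte[5]=38: 1-byte ASCII. cp=U+0038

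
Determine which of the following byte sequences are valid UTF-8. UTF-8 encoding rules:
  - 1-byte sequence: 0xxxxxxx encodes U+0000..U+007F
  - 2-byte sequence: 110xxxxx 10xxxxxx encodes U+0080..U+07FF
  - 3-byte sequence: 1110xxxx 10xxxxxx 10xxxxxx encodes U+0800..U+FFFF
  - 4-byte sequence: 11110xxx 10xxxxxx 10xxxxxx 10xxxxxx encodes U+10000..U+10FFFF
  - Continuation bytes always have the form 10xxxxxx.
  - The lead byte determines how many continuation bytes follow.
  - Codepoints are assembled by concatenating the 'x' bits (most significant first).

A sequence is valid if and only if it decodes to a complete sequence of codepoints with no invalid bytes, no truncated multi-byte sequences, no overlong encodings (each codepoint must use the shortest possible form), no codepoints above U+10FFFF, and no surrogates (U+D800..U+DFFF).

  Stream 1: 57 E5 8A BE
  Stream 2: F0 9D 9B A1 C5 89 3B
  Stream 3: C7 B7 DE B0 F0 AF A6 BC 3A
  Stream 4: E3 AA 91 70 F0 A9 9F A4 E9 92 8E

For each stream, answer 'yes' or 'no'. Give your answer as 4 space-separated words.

Answer: yes yes yes yes

Derivation:
Stream 1: decodes cleanly. VALID
Stream 2: decodes cleanly. VALID
Stream 3: decodes cleanly. VALID
Stream 4: decodes cleanly. VALID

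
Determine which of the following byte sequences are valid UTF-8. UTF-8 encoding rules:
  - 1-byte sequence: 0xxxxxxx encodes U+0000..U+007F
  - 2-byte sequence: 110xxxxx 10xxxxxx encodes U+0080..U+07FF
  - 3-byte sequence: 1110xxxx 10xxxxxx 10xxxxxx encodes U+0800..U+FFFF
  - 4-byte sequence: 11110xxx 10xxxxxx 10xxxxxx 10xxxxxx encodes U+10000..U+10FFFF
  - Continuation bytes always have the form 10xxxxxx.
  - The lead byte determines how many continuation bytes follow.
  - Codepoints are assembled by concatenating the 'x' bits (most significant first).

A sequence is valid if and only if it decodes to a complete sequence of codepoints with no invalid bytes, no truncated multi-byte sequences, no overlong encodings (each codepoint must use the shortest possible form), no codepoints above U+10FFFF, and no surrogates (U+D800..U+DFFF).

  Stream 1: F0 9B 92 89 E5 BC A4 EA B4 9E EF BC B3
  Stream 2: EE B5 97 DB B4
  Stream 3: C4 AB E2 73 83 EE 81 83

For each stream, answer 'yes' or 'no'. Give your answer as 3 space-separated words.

Answer: yes yes no

Derivation:
Stream 1: decodes cleanly. VALID
Stream 2: decodes cleanly. VALID
Stream 3: error at byte offset 3. INVALID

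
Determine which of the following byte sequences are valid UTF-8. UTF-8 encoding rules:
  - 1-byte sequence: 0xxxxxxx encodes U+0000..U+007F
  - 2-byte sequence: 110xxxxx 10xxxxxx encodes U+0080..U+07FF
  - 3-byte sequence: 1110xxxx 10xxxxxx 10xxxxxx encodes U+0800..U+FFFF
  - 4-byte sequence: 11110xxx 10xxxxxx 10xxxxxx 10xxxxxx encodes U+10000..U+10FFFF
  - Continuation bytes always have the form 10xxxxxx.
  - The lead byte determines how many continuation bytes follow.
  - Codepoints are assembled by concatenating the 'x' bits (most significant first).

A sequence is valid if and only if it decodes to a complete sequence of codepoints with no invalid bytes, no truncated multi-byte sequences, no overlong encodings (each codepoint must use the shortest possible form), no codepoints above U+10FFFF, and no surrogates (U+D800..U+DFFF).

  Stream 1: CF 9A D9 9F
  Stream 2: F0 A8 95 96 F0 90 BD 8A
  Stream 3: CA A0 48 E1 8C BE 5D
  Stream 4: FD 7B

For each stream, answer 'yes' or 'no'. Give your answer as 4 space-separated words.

Answer: yes yes yes no

Derivation:
Stream 1: decodes cleanly. VALID
Stream 2: decodes cleanly. VALID
Stream 3: decodes cleanly. VALID
Stream 4: error at byte offset 0. INVALID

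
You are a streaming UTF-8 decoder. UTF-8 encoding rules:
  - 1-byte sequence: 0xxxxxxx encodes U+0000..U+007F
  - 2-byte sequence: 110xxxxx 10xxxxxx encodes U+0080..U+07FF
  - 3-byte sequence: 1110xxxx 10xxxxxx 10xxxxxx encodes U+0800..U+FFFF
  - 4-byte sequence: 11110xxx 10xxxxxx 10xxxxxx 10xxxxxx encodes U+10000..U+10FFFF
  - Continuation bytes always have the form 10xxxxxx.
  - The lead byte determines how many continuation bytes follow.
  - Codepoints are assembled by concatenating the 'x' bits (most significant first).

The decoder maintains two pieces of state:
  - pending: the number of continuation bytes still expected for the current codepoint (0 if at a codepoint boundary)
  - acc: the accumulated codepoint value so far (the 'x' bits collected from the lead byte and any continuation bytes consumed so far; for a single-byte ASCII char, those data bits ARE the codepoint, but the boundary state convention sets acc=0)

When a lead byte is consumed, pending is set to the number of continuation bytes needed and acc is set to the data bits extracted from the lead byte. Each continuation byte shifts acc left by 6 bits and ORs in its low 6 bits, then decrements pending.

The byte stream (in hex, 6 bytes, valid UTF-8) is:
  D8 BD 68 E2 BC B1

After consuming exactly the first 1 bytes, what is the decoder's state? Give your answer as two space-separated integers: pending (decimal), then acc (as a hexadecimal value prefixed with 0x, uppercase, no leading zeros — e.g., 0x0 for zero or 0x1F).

Answer: 1 0x18

Derivation:
Byte[0]=D8: 2-byte lead. pending=1, acc=0x18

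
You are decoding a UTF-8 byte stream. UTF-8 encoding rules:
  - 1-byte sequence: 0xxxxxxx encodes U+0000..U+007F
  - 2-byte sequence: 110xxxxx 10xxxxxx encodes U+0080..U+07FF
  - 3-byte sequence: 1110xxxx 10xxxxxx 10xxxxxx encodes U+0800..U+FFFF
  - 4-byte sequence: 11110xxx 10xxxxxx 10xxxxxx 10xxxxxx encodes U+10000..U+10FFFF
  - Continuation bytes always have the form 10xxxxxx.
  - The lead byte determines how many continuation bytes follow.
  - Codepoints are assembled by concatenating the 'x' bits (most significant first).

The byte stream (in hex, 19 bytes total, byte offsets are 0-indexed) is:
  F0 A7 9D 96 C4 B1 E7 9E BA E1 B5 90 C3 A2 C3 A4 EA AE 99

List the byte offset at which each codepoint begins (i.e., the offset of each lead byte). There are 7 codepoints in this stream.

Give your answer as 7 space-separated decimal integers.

Byte[0]=F0: 4-byte lead, need 3 cont bytes. acc=0x0
Byte[1]=A7: continuation. acc=(acc<<6)|0x27=0x27
Byte[2]=9D: continuation. acc=(acc<<6)|0x1D=0x9DD
Byte[3]=96: continuation. acc=(acc<<6)|0x16=0x27756
Completed: cp=U+27756 (starts at byte 0)
Byte[4]=C4: 2-byte lead, need 1 cont bytes. acc=0x4
Byte[5]=B1: continuation. acc=(acc<<6)|0x31=0x131
Completed: cp=U+0131 (starts at byte 4)
Byte[6]=E7: 3-byte lead, need 2 cont bytes. acc=0x7
Byte[7]=9E: continuation. acc=(acc<<6)|0x1E=0x1DE
Byte[8]=BA: continuation. acc=(acc<<6)|0x3A=0x77BA
Completed: cp=U+77BA (starts at byte 6)
Byte[9]=E1: 3-byte lead, need 2 cont bytes. acc=0x1
Byte[10]=B5: continuation. acc=(acc<<6)|0x35=0x75
Byte[11]=90: continuation. acc=(acc<<6)|0x10=0x1D50
Completed: cp=U+1D50 (starts at byte 9)
Byte[12]=C3: 2-byte lead, need 1 cont bytes. acc=0x3
Byte[13]=A2: continuation. acc=(acc<<6)|0x22=0xE2
Completed: cp=U+00E2 (starts at byte 12)
Byte[14]=C3: 2-byte lead, need 1 cont bytes. acc=0x3
Byte[15]=A4: continuation. acc=(acc<<6)|0x24=0xE4
Completed: cp=U+00E4 (starts at byte 14)
Byte[16]=EA: 3-byte lead, need 2 cont bytes. acc=0xA
Byte[17]=AE: continuation. acc=(acc<<6)|0x2E=0x2AE
Byte[18]=99: continuation. acc=(acc<<6)|0x19=0xAB99
Completed: cp=U+AB99 (starts at byte 16)

Answer: 0 4 6 9 12 14 16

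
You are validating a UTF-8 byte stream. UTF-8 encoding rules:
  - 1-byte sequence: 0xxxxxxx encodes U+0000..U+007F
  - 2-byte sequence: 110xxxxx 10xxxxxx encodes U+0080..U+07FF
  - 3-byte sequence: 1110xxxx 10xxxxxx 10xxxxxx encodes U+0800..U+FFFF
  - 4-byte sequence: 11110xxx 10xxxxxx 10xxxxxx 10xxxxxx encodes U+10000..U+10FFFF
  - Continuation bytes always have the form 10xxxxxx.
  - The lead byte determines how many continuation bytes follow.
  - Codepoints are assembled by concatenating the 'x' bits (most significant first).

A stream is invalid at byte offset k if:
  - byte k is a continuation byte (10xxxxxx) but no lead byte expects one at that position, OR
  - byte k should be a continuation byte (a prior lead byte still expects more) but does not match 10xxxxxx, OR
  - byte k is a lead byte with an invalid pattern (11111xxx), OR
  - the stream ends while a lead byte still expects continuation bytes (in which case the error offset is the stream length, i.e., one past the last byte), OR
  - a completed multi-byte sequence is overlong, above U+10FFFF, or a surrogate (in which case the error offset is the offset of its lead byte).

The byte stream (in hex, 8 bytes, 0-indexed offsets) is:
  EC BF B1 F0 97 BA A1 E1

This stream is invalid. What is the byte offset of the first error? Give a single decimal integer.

Byte[0]=EC: 3-byte lead, need 2 cont bytes. acc=0xC
Byte[1]=BF: continuation. acc=(acc<<6)|0x3F=0x33F
Byte[2]=B1: continuation. acc=(acc<<6)|0x31=0xCFF1
Completed: cp=U+CFF1 (starts at byte 0)
Byte[3]=F0: 4-byte lead, need 3 cont bytes. acc=0x0
Byte[4]=97: continuation. acc=(acc<<6)|0x17=0x17
Byte[5]=BA: continuation. acc=(acc<<6)|0x3A=0x5FA
Byte[6]=A1: continuation. acc=(acc<<6)|0x21=0x17EA1
Completed: cp=U+17EA1 (starts at byte 3)
Byte[7]=E1: 3-byte lead, need 2 cont bytes. acc=0x1
Byte[8]: stream ended, expected continuation. INVALID

Answer: 8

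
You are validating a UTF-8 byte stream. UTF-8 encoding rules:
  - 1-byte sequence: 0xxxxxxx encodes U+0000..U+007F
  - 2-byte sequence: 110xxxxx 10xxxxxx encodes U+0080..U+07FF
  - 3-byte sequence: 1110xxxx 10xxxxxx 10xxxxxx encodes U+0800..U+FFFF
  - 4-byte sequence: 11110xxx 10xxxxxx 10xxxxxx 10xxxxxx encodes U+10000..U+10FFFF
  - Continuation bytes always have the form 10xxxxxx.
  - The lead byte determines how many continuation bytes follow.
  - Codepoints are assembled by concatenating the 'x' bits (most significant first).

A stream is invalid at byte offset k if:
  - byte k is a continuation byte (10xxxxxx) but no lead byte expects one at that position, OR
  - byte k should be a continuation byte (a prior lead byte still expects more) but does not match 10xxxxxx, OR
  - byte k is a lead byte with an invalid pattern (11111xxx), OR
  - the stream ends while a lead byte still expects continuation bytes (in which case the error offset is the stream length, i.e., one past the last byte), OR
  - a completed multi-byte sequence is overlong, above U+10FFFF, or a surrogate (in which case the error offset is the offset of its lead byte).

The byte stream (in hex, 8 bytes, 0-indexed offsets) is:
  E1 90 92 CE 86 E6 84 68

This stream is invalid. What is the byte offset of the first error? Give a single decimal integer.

Answer: 7

Derivation:
Byte[0]=E1: 3-byte lead, need 2 cont bytes. acc=0x1
Byte[1]=90: continuation. acc=(acc<<6)|0x10=0x50
Byte[2]=92: continuation. acc=(acc<<6)|0x12=0x1412
Completed: cp=U+1412 (starts at byte 0)
Byte[3]=CE: 2-byte lead, need 1 cont bytes. acc=0xE
Byte[4]=86: continuation. acc=(acc<<6)|0x06=0x386
Completed: cp=U+0386 (starts at byte 3)
Byte[5]=E6: 3-byte lead, need 2 cont bytes. acc=0x6
Byte[6]=84: continuation. acc=(acc<<6)|0x04=0x184
Byte[7]=68: expected 10xxxxxx continuation. INVALID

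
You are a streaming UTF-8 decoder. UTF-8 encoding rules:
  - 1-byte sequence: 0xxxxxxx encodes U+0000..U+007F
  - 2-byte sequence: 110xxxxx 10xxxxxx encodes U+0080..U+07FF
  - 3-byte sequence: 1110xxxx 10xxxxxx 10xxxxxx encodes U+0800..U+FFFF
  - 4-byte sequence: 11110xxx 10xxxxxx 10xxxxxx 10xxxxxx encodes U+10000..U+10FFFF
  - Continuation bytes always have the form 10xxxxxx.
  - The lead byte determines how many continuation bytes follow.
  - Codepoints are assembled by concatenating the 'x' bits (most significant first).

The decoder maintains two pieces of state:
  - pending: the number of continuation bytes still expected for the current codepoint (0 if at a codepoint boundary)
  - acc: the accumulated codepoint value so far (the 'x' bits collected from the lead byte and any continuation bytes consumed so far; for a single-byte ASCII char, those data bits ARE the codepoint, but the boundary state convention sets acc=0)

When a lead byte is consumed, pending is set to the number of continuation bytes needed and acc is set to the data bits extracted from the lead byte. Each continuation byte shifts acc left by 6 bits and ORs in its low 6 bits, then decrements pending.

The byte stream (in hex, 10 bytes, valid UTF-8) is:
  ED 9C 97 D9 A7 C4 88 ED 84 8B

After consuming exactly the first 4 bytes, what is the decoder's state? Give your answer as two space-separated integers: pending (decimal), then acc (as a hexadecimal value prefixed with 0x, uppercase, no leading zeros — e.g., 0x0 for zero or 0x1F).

Byte[0]=ED: 3-byte lead. pending=2, acc=0xD
Byte[1]=9C: continuation. acc=(acc<<6)|0x1C=0x35C, pending=1
Byte[2]=97: continuation. acc=(acc<<6)|0x17=0xD717, pending=0
Byte[3]=D9: 2-byte lead. pending=1, acc=0x19

Answer: 1 0x19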